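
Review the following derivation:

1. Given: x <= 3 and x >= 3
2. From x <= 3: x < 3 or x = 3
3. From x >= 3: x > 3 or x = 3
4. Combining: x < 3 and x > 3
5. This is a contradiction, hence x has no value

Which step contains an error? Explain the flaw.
Step 4: Combining: x < 3 and x > 3

Step 4 incorrectly combines the conditions. From x <= 3 and x >= 3, the intersection is x = 3. The error treats the 'or' cases as 'and' requirements. The correct conclusion is that x = 3 is the unique solution, not that no solution exists.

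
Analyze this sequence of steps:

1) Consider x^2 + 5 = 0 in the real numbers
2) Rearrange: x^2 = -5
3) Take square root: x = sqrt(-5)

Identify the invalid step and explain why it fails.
Step 3: Take square root: x = sqrt(-5)

Step 3 takes the square root of -5, which is negative. In the real number system, the square root of a negative number is undefined. The equation x^2 + 5 = 0 has no real solutions. Square roots of negative numbers only exist in the complex numbers.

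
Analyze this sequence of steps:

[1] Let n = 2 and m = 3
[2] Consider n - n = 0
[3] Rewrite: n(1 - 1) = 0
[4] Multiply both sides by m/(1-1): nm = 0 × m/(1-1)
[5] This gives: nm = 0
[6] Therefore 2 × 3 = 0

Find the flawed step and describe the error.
Step 4: Multiply both sides by m/(1-1): nm = 0 × m/(1-1)

Step 4 multiplies both sides by m/(1-1). However, 1-1 = 0, so this is multiplication by m/0, which is undefined. We cannot multiply by an undefined expression.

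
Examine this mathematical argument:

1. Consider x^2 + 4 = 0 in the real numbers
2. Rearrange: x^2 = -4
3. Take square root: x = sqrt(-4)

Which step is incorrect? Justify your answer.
Step 3: Take square root: x = sqrt(-4)

Step 3 takes the square root of -4, which is negative. In the real number system, the square root of a negative number is undefined. The equation x^2 + 4 = 0 has no real solutions. Square roots of negative numbers only exist in the complex numbers.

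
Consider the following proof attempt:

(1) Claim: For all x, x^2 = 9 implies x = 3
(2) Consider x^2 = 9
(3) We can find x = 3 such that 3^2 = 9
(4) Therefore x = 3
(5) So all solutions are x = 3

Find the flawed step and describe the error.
Step 4: Therefore x = 3

Step 4 incorrectly concludes that x = 3 is the only solution. The proof shows that x = 3 is A solution (existence), but does not show it is the ONLY solution (uniqueness). In fact, x = -3 is also a solution since (-3)^2 = 9. Finding one solution doesn't prove there are no others.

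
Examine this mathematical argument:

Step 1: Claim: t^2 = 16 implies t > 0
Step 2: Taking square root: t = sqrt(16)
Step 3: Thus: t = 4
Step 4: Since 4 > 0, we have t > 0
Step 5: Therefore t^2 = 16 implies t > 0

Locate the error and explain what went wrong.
Step 2: Taking square root: t = sqrt(16)

Step 2 takes the square root and assumes the positive root only. The equation t^2 = 16 actually has two solutions: t = 4 and t = -4. The proof silently assumes t > 0 without justification, then uses this assumption to conclude t > 0, which is circular. The counterexample t = -4 shows the claim is false.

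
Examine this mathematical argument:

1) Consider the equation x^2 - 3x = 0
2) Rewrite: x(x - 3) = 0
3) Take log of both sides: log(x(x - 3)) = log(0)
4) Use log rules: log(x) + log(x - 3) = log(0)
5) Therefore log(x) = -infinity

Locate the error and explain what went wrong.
Step 3: Take log of both sides: log(x(x - 3)) = log(0)

Step 3 takes the logarithm of both sides, resulting in log(0) on the right side. The logarithm is only defined for positive numbers; log(0) is undefined (approaches negative infinity). This operation is invalid.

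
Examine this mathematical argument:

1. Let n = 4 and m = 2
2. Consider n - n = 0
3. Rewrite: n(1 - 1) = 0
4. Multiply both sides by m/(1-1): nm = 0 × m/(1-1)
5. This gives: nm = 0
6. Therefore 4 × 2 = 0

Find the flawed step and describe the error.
Step 4: Multiply both sides by m/(1-1): nm = 0 × m/(1-1)

Step 4 multiplies both sides by m/(1-1). However, 1-1 = 0, so this is multiplication by m/0, which is undefined. We cannot multiply by an undefined expression.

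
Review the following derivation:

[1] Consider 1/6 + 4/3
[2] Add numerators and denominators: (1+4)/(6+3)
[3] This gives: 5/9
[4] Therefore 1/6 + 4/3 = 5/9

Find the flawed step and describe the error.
Step 2: Add numerators and denominators: (1+4)/(6+3)

Step 2 incorrectly adds fractions by separately adding numerators and denominators. This is wrong. The correct method requires a common denominator: 1/6 + 4/3 = (1×3 + 4×6)/(6×3) = 27/18 = 3/2. The method used gives 5/9, which is different.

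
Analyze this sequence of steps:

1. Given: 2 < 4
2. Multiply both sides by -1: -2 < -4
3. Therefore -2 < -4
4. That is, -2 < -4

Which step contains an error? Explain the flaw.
Step 2: Multiply both sides by -1: -2 < -4

Step 2 multiplies both sides by -1 but fails to reverse the inequality sign. When multiplying (or dividing) an inequality by a negative number, the direction must be reversed. Since 2 < 4, we should get -2 > -4, i.e., -2 > -4.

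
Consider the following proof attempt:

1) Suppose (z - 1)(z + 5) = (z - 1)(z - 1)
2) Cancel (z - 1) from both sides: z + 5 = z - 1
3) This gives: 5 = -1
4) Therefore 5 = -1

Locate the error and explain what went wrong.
Step 2: Cancel (z - 1) from both sides: z + 5 = z - 1

Step 2 cancels (z - 1) from both sides. This is only valid if (z - 1) ≠ 0, i.e., z ≠ 1. When z = 1, both sides equal zero regardless of the other factors. The correct approach requires considering z = 1 as a separate case.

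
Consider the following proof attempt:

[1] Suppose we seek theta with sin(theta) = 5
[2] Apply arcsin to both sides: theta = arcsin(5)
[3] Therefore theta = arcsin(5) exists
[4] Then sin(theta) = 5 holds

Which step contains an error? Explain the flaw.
Step 2: Apply arcsin to both sides: theta = arcsin(5)

Step 2 applies arcsin to 5. However, arcsin(x) is only defined for x in [-1, 1] because sin(theta) can only produce values in that range. Since |5| > 1, arcsin(5) is undefined. There is no angle whose sine equals 5.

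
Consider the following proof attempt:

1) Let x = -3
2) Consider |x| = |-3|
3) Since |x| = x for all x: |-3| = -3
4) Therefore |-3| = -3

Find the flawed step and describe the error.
Step 3: Since |x| = x for all x: |-3| = -3

Step 3 incorrectly states that |x| = x for all x. The correct definition is |x| = x when x >= 0, and |x| = -x when x < 0. Since -3 < 0, we have |-3| = -(-3) = 3, not -3.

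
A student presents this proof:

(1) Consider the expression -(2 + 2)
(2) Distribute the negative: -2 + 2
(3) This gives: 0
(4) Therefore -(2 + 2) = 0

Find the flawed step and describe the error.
Step 2: Distribute the negative: -2 + 2

Step 2 incorrectly distributes the negative sign. The correct distribution is -(2 + 2) = -2 - 2 = -4. The negative must be applied to both terms, not just the first. The error treats -(2 + 2) as -2 + 2, which equals 0 instead of -4.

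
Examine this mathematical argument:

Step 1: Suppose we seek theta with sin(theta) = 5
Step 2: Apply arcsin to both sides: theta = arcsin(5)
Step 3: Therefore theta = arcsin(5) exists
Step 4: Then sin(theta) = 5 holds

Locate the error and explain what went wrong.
Step 2: Apply arcsin to both sides: theta = arcsin(5)

Step 2 applies arcsin to 5. However, arcsin(x) is only defined for x in [-1, 1] because sin(theta) can only produce values in that range. Since |5| > 1, arcsin(5) is undefined. There is no angle whose sine equals 5.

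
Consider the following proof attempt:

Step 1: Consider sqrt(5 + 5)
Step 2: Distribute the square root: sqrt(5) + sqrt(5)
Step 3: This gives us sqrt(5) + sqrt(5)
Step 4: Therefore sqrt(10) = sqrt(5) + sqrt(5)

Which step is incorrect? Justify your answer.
Step 2: Distribute the square root: sqrt(5) + sqrt(5)

Step 2 incorrectly 'distributes' the square root over addition. The square root function does not distribute: sqrt(a + b) ≠ sqrt(a) + sqrt(b). In fact, sqrt(5 + 5) = sqrt(10) ≈ 3.1623, while sqrt(5) + sqrt(5) ≈ 4.4721.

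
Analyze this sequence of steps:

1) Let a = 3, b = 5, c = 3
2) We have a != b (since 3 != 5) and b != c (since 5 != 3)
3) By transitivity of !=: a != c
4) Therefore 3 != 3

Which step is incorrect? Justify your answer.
Step 3: By transitivity of !=: a != c

Step 3 incorrectly applies transitivity to the '!=' relation. Transitivity states: if a R b and b R c, then a R c. However, '!=' is not transitive. Counterexample: 3 != 5 and 5 != 3, but 3 = 3 (both equal 3). Transitivity holds for relations like <, <=, =, but not for !=.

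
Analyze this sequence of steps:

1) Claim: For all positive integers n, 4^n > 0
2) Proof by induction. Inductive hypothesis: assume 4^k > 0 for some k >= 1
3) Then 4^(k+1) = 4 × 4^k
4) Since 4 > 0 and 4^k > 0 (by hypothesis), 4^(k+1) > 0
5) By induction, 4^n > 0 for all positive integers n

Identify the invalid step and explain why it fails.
Step 5: By induction, 4^n > 0 for all positive integers n

Step 5 concludes the proof by induction, but no base case was ever established. A valid induction proof requires: (1) a base case proving 4^1 > 0, and (2) an inductive step showing IF 4^k > 0 THEN 4^(k+1) > 0. Steps 2-4 correctly establish the inductive step, but without the base case the conclusion in step 5 does not follow.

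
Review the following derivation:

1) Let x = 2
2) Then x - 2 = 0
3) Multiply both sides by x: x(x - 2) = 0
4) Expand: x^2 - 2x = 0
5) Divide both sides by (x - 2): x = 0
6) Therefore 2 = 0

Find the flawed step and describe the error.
Step 5: Divide both sides by (x - 2): x = 0

Step 5 divides both sides by (x - 2). However, since x = 2, we have (x - 2) = 0. Division by zero is undefined, making this step invalid.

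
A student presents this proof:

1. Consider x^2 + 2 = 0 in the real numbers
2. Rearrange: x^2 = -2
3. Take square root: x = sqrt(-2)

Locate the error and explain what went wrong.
Step 3: Take square root: x = sqrt(-2)

Step 3 takes the square root of -2, which is negative. In the real number system, the square root of a negative number is undefined. The equation x^2 + 2 = 0 has no real solutions. Square roots of negative numbers only exist in the complex numbers.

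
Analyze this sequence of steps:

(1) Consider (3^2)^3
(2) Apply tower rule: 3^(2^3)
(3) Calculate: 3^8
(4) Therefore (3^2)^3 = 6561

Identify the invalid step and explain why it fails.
Step 2: Apply tower rule: 3^(2^3)

Step 2 incorrectly states that (a^b)^c = a^(b^c). The correct rule is (a^b)^c = a^(b×c). The actual value is (3^2)^3 = 3^6 = 729, not 3^8 = 6561.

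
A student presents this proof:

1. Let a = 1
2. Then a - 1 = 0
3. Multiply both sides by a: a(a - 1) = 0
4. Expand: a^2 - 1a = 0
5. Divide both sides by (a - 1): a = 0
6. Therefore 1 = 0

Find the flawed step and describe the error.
Step 5: Divide both sides by (a - 1): a = 0

Step 5 divides both sides by (a - 1). However, since a = 1, we have (a - 1) = 0. Division by zero is undefined, making this step invalid.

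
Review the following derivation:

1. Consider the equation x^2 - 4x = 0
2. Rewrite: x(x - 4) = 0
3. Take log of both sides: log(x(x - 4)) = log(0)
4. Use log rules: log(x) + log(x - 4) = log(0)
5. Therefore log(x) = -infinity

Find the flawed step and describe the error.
Step 3: Take log of both sides: log(x(x - 4)) = log(0)

Step 3 takes the logarithm of both sides, resulting in log(0) on the right side. The logarithm is only defined for positive numbers; log(0) is undefined (approaches negative infinity). This operation is invalid.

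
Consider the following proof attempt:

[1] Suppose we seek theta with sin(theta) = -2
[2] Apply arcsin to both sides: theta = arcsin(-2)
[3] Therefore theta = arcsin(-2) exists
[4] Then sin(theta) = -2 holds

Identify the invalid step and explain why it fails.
Step 2: Apply arcsin to both sides: theta = arcsin(-2)

Step 2 applies arcsin to -2. However, arcsin(x) is only defined for x in [-1, 1] because sin(theta) can only produce values in that range. Since |-2| > 1, arcsin(-2) is undefined. There is no angle whose sine equals -2.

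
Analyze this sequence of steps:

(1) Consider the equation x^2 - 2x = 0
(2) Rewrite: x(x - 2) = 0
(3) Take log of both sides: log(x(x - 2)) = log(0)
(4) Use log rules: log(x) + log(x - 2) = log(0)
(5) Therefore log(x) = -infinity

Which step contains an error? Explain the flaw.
Step 3: Take log of both sides: log(x(x - 2)) = log(0)

Step 3 takes the logarithm of both sides, resulting in log(0) on the right side. The logarithm is only defined for positive numbers; log(0) is undefined (approaches negative infinity). This operation is invalid.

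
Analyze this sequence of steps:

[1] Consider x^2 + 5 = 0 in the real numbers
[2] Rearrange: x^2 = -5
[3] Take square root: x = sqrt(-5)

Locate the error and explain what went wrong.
Step 3: Take square root: x = sqrt(-5)

Step 3 takes the square root of -5, which is negative. In the real number system, the square root of a negative number is undefined. The equation x^2 + 5 = 0 has no real solutions. Square roots of negative numbers only exist in the complex numbers.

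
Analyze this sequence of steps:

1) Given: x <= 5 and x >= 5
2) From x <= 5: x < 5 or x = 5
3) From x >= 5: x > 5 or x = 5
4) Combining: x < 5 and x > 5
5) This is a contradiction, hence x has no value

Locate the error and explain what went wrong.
Step 4: Combining: x < 5 and x > 5

Step 4 incorrectly combines the conditions. From x <= 5 and x >= 5, the intersection is x = 5. The error treats the 'or' cases as 'and' requirements. The correct conclusion is that x = 5 is the unique solution, not that no solution exists.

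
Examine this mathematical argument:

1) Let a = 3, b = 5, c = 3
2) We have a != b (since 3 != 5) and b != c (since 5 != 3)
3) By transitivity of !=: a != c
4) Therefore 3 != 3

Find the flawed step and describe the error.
Step 3: By transitivity of !=: a != c

Step 3 incorrectly applies transitivity to the '!=' relation. Transitivity states: if a R b and b R c, then a R c. However, '!=' is not transitive. Counterexample: 3 != 5 and 5 != 3, but 3 = 3 (both equal 3). Transitivity holds for relations like <, <=, =, but not for !=.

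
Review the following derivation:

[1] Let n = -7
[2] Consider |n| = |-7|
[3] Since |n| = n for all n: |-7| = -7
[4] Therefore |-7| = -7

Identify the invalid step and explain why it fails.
Step 3: Since |n| = n for all n: |-7| = -7

Step 3 incorrectly states that |n| = n for all n. The correct definition is |n| = n when n >= 0, and |n| = -n when n < 0. Since -7 < 0, we have |-7| = -(-7) = 7, not -7.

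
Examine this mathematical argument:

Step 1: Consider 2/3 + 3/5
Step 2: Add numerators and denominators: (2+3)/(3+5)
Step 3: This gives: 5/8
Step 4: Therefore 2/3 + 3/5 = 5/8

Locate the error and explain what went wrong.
Step 2: Add numerators and denominators: (2+3)/(3+5)

Step 2 incorrectly adds fractions by separately adding numerators and denominators. This is wrong. The correct method requires a common denominator: 2/3 + 3/5 = (2×5 + 3×3)/(3×5) = 19/15 = 19/15. The method used gives 5/8, which is different.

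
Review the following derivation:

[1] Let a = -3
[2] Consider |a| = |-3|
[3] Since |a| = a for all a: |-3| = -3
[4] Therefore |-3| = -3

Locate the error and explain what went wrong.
Step 3: Since |a| = a for all a: |-3| = -3

Step 3 incorrectly states that |a| = a for all a. The correct definition is |a| = a when a >= 0, and |a| = -a when a < 0. Since -3 < 0, we have |-3| = -(-3) = 3, not -3.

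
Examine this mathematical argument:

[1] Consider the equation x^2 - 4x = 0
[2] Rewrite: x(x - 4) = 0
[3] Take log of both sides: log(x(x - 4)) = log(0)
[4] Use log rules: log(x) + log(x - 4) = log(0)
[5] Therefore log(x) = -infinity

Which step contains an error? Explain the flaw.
Step 3: Take log of both sides: log(x(x - 4)) = log(0)

Step 3 takes the logarithm of both sides, resulting in log(0) on the right side. The logarithm is only defined for positive numbers; log(0) is undefined (approaches negative infinity). This operation is invalid.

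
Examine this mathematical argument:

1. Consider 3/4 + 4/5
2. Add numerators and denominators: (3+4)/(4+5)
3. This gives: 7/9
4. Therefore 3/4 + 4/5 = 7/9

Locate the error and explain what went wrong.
Step 2: Add numerators and denominators: (3+4)/(4+5)

Step 2 incorrectly adds fractions by separately adding numerators and denominators. This is wrong. The correct method requires a common denominator: 3/4 + 4/5 = (3×5 + 4×4)/(4×5) = 31/20 = 31/20. The method used gives 7/9, which is different.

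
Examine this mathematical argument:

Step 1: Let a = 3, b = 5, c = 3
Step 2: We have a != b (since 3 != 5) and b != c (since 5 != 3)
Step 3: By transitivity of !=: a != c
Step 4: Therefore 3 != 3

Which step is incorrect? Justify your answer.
Step 3: By transitivity of !=: a != c

Step 3 incorrectly applies transitivity to the '!=' relation. Transitivity states: if a R b and b R c, then a R c. However, '!=' is not transitive. Counterexample: 3 != 5 and 5 != 3, but 3 = 3 (both equal 3). Transitivity holds for relations like <, <=, =, but not for !=.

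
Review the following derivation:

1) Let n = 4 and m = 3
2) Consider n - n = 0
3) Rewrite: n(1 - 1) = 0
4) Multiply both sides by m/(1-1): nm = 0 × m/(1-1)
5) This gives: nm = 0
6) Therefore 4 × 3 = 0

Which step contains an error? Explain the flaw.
Step 4: Multiply both sides by m/(1-1): nm = 0 × m/(1-1)

Step 4 multiplies both sides by m/(1-1). However, 1-1 = 0, so this is multiplication by m/0, which is undefined. We cannot multiply by an undefined expression.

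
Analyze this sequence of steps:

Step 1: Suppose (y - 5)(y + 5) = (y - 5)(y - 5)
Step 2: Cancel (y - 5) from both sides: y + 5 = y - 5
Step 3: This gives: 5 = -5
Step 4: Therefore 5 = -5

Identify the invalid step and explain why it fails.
Step 2: Cancel (y - 5) from both sides: y + 5 = y - 5

Step 2 cancels (y - 5) from both sides. This is only valid if (y - 5) ≠ 0, i.e., y ≠ 5. When y = 5, both sides equal zero regardless of the other factors. The correct approach requires considering y = 5 as a separate case.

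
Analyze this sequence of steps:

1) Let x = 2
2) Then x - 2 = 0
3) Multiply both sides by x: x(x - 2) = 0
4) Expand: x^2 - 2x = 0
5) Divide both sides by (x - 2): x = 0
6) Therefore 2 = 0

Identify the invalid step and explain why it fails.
Step 5: Divide both sides by (x - 2): x = 0

Step 5 divides both sides by (x - 2). However, since x = 2, we have (x - 2) = 0. Division by zero is undefined, making this step invalid.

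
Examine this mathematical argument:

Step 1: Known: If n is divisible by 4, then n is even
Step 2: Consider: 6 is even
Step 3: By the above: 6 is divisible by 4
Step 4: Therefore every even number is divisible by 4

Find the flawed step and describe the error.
Step 3: By the above: 6 is divisible by 4

Step 3 commits the fallacy of affirming the consequent. The known fact 'divisible by 4 → even' does NOT imply 'even → divisible by 4'. That would be the converse, which is false. For example, 6 is even but 6 ÷ 4 = 1.50, which is not an integer.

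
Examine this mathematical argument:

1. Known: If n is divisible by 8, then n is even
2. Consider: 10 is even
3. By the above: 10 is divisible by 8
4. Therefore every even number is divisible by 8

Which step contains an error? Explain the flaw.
Step 3: By the above: 10 is divisible by 8

Step 3 commits the fallacy of affirming the consequent. The known fact 'divisible by 8 → even' does NOT imply 'even → divisible by 8'. That would be the converse, which is false. For example, 10 is even but 10 ÷ 8 = 1.25, which is not an integer.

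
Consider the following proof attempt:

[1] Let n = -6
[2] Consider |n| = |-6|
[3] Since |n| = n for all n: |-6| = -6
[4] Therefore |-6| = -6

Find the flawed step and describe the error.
Step 3: Since |n| = n for all n: |-6| = -6

Step 3 incorrectly states that |n| = n for all n. The correct definition is |n| = n when n >= 0, and |n| = -n when n < 0. Since -6 < 0, we have |-6| = -(-6) = 6, not -6.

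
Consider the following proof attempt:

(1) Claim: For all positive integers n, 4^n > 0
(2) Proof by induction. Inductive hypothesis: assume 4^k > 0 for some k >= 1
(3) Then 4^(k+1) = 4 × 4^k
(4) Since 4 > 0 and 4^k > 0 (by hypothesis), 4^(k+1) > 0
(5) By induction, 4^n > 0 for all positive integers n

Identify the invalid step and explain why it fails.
Step 5: By induction, 4^n > 0 for all positive integers n

Step 5 concludes the proof by induction, but no base case was ever established. A valid induction proof requires: (1) a base case proving 4^1 > 0, and (2) an inductive step showing IF 4^k > 0 THEN 4^(k+1) > 0. Steps 2-4 correctly establish the inductive step, but without the base case the conclusion in step 5 does not follow.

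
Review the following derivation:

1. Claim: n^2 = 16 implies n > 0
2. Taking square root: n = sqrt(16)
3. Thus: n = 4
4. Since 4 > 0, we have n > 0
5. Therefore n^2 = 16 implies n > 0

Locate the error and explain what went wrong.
Step 2: Taking square root: n = sqrt(16)

Step 2 takes the square root and assumes the positive root only. The equation n^2 = 16 actually has two solutions: n = 4 and n = -4. The proof silently assumes n > 0 without justification, then uses this assumption to conclude n > 0, which is circular. The counterexample n = -4 shows the claim is false.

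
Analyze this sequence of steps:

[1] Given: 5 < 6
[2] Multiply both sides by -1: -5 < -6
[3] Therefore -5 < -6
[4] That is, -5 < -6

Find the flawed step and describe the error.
Step 2: Multiply both sides by -1: -5 < -6

Step 2 multiplies both sides by -1 but fails to reverse the inequality sign. When multiplying (or dividing) an inequality by a negative number, the direction must be reversed. Since 5 < 6, we should get -5 > -6, i.e., -5 > -6.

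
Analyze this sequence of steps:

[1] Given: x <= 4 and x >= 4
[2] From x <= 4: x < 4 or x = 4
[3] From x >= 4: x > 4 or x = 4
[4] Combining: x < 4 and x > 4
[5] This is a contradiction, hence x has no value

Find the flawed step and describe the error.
Step 4: Combining: x < 4 and x > 4

Step 4 incorrectly combines the conditions. From x <= 4 and x >= 4, the intersection is x = 4. The error treats the 'or' cases as 'and' requirements. The correct conclusion is that x = 4 is the unique solution, not that no solution exists.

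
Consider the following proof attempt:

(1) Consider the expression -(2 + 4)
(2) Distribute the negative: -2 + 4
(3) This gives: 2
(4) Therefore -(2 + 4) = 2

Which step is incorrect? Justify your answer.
Step 2: Distribute the negative: -2 + 4

Step 2 incorrectly distributes the negative sign. The correct distribution is -(2 + 4) = -2 - 4 = -6. The negative must be applied to both terms, not just the first. The error treats -(2 + 4) as -2 + 4, which equals 2 instead of -6.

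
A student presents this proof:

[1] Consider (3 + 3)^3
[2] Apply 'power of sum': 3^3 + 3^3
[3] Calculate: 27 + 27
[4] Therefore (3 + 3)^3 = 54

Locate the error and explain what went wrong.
Step 2: Apply 'power of sum': 3^3 + 3^3

Step 2 incorrectly applies a non-existent rule '(a+b)^n = a^n + b^n'. This is false in general. The correct expansion uses the binomial theorem. The actual value is (3 + 3)^3 = 6^3 = 216, not 54.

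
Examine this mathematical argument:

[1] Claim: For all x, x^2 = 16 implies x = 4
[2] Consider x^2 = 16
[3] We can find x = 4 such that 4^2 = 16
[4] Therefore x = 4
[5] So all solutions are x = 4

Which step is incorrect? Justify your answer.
Step 4: Therefore x = 4

Step 4 incorrectly concludes that x = 4 is the only solution. The proof shows that x = 4 is A solution (existence), but does not show it is the ONLY solution (uniqueness). In fact, x = -4 is also a solution since (-4)^2 = 16. Finding one solution doesn't prove there are no others.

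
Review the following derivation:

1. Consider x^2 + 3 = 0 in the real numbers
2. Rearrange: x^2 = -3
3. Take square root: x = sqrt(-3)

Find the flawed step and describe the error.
Step 3: Take square root: x = sqrt(-3)

Step 3 takes the square root of -3, which is negative. In the real number system, the square root of a negative number is undefined. The equation x^2 + 3 = 0 has no real solutions. Square roots of negative numbers only exist in the complex numbers.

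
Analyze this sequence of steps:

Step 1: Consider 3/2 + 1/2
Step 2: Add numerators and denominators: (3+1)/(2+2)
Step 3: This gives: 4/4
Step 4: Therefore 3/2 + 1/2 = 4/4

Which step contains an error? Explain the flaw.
Step 2: Add numerators and denominators: (3+1)/(2+2)

Step 2 incorrectly adds fractions by separately adding numerators and denominators. This is wrong. The correct method requires a common denominator: 3/2 + 1/2 = (3×2 + 1×2)/(2×2) = 8/4 = 2. The method used gives 4/4, which is different.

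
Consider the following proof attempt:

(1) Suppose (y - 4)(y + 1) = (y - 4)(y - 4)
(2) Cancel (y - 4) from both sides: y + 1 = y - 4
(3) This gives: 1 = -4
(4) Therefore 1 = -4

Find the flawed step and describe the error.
Step 2: Cancel (y - 4) from both sides: y + 1 = y - 4

Step 2 cancels (y - 4) from both sides. This is only valid if (y - 4) ≠ 0, i.e., y ≠ 4. When y = 4, both sides equal zero regardless of the other factors. The correct approach requires considering y = 4 as a separate case.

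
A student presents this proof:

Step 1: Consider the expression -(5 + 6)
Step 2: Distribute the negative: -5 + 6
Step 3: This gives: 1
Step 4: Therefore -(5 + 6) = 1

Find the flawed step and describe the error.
Step 2: Distribute the negative: -5 + 6

Step 2 incorrectly distributes the negative sign. The correct distribution is -(5 + 6) = -5 - 6 = -11. The negative must be applied to both terms, not just the first. The error treats -(5 + 6) as -5 + 6, which equals 1 instead of -11.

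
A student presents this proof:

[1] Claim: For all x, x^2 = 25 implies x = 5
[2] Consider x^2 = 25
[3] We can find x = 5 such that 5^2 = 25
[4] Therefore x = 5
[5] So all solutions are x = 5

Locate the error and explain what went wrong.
Step 4: Therefore x = 5

Step 4 incorrectly concludes that x = 5 is the only solution. The proof shows that x = 5 is A solution (existence), but does not show it is the ONLY solution (uniqueness). In fact, x = -5 is also a solution since (-5)^2 = 25. Finding one solution doesn't prove there are no others.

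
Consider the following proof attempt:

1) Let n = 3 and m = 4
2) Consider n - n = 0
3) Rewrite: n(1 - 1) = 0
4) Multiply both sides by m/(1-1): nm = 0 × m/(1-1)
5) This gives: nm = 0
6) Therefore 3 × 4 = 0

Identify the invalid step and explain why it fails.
Step 4: Multiply both sides by m/(1-1): nm = 0 × m/(1-1)

Step 4 multiplies both sides by m/(1-1). However, 1-1 = 0, so this is multiplication by m/0, which is undefined. We cannot multiply by an undefined expression.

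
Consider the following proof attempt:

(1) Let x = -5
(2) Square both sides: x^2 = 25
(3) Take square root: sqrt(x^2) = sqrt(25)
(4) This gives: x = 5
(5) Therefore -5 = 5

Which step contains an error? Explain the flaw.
Step 4: This gives: x = 5

Step 4 incorrectly states that sqrt(x^2) = x. The correct identity is sqrt(x^2) = |x|. Since x = -5 < 0, we have sqrt(x^2) = |-5| = 5, not x = -5.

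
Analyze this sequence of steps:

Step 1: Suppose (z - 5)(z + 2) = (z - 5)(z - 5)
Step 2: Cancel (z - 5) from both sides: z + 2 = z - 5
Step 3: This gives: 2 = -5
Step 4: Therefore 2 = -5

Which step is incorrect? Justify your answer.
Step 2: Cancel (z - 5) from both sides: z + 2 = z - 5

Step 2 cancels (z - 5) from both sides. This is only valid if (z - 5) ≠ 0, i.e., z ≠ 5. When z = 5, both sides equal zero regardless of the other factors. The correct approach requires considering z = 5 as a separate case.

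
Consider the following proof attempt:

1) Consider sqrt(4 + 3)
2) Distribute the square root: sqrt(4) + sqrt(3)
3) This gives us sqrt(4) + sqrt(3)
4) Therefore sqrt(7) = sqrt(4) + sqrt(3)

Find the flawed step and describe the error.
Step 2: Distribute the square root: sqrt(4) + sqrt(3)

Step 2 incorrectly 'distributes' the square root over addition. The square root function does not distribute: sqrt(a + b) ≠ sqrt(a) + sqrt(b). In fact, sqrt(4 + 3) = sqrt(7) ≈ 2.6458, while sqrt(4) + sqrt(3) ≈ 3.7321.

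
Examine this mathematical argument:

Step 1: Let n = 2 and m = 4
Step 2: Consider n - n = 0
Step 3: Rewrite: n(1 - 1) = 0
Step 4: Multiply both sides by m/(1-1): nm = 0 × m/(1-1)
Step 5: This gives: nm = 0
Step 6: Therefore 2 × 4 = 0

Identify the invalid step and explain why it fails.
Step 4: Multiply both sides by m/(1-1): nm = 0 × m/(1-1)

Step 4 multiplies both sides by m/(1-1). However, 1-1 = 0, so this is multiplication by m/0, which is undefined. We cannot multiply by an undefined expression.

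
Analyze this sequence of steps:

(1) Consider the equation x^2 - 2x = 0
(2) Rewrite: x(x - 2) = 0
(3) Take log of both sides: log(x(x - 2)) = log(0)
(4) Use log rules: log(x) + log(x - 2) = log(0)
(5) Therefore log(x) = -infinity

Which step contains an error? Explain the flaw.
Step 3: Take log of both sides: log(x(x - 2)) = log(0)

Step 3 takes the logarithm of both sides, resulting in log(0) on the right side. The logarithm is only defined for positive numbers; log(0) is undefined (approaches negative infinity). This operation is invalid.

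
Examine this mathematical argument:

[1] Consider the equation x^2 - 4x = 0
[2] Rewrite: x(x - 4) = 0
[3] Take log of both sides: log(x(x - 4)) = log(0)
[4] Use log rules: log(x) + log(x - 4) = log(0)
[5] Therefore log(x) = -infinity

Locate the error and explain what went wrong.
Step 3: Take log of both sides: log(x(x - 4)) = log(0)

Step 3 takes the logarithm of both sides, resulting in log(0) on the right side. The logarithm is only defined for positive numbers; log(0) is undefined (approaches negative infinity). This operation is invalid.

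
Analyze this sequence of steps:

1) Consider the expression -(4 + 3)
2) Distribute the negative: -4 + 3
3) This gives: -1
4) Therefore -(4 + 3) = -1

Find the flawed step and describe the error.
Step 2: Distribute the negative: -4 + 3

Step 2 incorrectly distributes the negative sign. The correct distribution is -(4 + 3) = -4 - 3 = -7. The negative must be applied to both terms, not just the first. The error treats -(4 + 3) as -4 + 3, which equals -1 instead of -7.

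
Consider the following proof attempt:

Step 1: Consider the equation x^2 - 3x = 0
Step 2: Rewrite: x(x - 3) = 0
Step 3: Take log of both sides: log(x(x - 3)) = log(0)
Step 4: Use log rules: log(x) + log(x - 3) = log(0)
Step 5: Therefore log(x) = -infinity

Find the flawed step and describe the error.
Step 3: Take log of both sides: log(x(x - 3)) = log(0)

Step 3 takes the logarithm of both sides, resulting in log(0) on the right side. The logarithm is only defined for positive numbers; log(0) is undefined (approaches negative infinity). This operation is invalid.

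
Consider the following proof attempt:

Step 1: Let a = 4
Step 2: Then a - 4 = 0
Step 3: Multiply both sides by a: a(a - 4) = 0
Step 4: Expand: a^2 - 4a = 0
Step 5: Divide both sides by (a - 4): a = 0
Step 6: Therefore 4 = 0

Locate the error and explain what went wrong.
Step 5: Divide both sides by (a - 4): a = 0

Step 5 divides both sides by (a - 4). However, since a = 4, we have (a - 4) = 0. Division by zero is undefined, making this step invalid.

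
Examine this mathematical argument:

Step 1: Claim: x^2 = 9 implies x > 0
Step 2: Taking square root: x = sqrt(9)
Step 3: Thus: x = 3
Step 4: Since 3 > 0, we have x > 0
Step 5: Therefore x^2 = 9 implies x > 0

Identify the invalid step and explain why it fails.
Step 2: Taking square root: x = sqrt(9)

Step 2 takes the square root and assumes the positive root only. The equation x^2 = 9 actually has two solutions: x = 3 and x = -3. The proof silently assumes x > 0 without justification, then uses this assumption to conclude x > 0, which is circular. The counterexample x = -3 shows the claim is false.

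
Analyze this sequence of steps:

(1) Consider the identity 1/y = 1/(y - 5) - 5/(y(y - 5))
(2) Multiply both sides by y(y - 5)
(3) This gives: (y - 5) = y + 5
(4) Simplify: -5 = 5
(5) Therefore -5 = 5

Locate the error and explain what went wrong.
Step 3: This gives: (y - 5) = y + 5

Step 3 makes a sign error when clearing denominators. Multiplying -5/(y(y - 5)) by y(y - 5) gives -5, not +5. The correct result is (y - 5) = y - 5, which is trivially true, not (y - 5) = y + 5. (Step 1 is a valid identity: 1/(y - 5) - 5/(y(y - 5)) = (y - 5)/(y(y - 5)) = 1/y.)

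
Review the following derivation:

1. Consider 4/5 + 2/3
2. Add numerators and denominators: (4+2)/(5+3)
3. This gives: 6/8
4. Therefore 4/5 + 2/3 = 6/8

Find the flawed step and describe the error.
Step 2: Add numerators and denominators: (4+2)/(5+3)

Step 2 incorrectly adds fractions by separately adding numerators and denominators. This is wrong. The correct method requires a common denominator: 4/5 + 2/3 = (4×3 + 2×5)/(5×3) = 22/15 = 22/15. The method used gives 6/8, which is different.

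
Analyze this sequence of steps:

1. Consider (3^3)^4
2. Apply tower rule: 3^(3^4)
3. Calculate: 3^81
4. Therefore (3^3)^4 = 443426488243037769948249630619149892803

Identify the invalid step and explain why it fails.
Step 2: Apply tower rule: 3^(3^4)

Step 2 incorrectly states that (a^b)^c = a^(b^c). The correct rule is (a^b)^c = a^(b×c). The actual value is (3^3)^4 = 3^12 = 531441, not 3^81 = 443426488243037769948249630619149892803.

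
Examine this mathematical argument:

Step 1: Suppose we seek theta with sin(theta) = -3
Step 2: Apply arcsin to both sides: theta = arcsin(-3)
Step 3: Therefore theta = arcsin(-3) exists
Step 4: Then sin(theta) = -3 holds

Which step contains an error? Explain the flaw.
Step 2: Apply arcsin to both sides: theta = arcsin(-3)

Step 2 applies arcsin to -3. However, arcsin(x) is only defined for x in [-1, 1] because sin(theta) can only produce values in that range. Since |-3| > 1, arcsin(-3) is undefined. There is no angle whose sine equals -3.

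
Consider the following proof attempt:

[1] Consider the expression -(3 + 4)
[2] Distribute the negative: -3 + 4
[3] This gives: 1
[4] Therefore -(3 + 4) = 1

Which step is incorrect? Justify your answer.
Step 2: Distribute the negative: -3 + 4

Step 2 incorrectly distributes the negative sign. The correct distribution is -(3 + 4) = -3 - 4 = -7. The negative must be applied to both terms, not just the first. The error treats -(3 + 4) as -3 + 4, which equals 1 instead of -7.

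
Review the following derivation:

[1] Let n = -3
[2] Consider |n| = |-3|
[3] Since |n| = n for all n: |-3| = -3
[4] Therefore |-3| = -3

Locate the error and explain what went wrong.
Step 3: Since |n| = n for all n: |-3| = -3

Step 3 incorrectly states that |n| = n for all n. The correct definition is |n| = n when n >= 0, and |n| = -n when n < 0. Since -3 < 0, we have |-3| = -(-3) = 3, not -3.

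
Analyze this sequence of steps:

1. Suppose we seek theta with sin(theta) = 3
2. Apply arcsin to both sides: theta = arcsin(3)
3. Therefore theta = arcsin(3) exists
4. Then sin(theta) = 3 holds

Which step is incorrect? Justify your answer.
Step 2: Apply arcsin to both sides: theta = arcsin(3)

Step 2 applies arcsin to 3. However, arcsin(x) is only defined for x in [-1, 1] because sin(theta) can only produce values in that range. Since |3| > 1, arcsin(3) is undefined. There is no angle whose sine equals 3.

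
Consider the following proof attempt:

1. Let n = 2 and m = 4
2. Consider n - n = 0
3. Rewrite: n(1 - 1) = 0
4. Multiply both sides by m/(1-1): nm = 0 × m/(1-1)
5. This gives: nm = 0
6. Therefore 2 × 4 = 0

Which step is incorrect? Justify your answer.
Step 4: Multiply both sides by m/(1-1): nm = 0 × m/(1-1)

Step 4 multiplies both sides by m/(1-1). However, 1-1 = 0, so this is multiplication by m/0, which is undefined. We cannot multiply by an undefined expression.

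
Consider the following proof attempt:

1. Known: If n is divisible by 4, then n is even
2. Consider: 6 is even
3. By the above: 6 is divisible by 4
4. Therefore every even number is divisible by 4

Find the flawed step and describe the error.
Step 3: By the above: 6 is divisible by 4

Step 3 commits the fallacy of affirming the consequent. The known fact 'divisible by 4 → even' does NOT imply 'even → divisible by 4'. That would be the converse, which is false. For example, 6 is even but 6 ÷ 4 = 1.50, which is not an integer.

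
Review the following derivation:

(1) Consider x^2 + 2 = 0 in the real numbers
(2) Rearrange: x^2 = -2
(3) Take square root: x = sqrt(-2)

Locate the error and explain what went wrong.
Step 3: Take square root: x = sqrt(-2)

Step 3 takes the square root of -2, which is negative. In the real number system, the square root of a negative number is undefined. The equation x^2 + 2 = 0 has no real solutions. Square roots of negative numbers only exist in the complex numbers.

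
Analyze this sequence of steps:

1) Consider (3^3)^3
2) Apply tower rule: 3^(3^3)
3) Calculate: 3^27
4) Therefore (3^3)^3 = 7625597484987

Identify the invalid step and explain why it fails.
Step 2: Apply tower rule: 3^(3^3)

Step 2 incorrectly states that (a^b)^c = a^(b^c). The correct rule is (a^b)^c = a^(b×c). The actual value is (3^3)^3 = 3^9 = 19683, not 3^27 = 7625597484987.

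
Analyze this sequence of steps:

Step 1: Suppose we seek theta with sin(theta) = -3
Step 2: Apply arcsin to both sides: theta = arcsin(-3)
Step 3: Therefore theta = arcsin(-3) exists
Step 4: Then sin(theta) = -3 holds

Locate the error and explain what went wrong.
Step 2: Apply arcsin to both sides: theta = arcsin(-3)

Step 2 applies arcsin to -3. However, arcsin(x) is only defined for x in [-1, 1] because sin(theta) can only produce values in that range. Since |-3| > 1, arcsin(-3) is undefined. There is no angle whose sine equals -3.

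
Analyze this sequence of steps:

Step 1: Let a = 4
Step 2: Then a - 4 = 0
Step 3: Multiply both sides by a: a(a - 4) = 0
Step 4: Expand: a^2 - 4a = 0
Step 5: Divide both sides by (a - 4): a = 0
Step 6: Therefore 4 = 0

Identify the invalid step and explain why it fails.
Step 5: Divide both sides by (a - 4): a = 0

Step 5 divides both sides by (a - 4). However, since a = 4, we have (a - 4) = 0. Division by zero is undefined, making this step invalid.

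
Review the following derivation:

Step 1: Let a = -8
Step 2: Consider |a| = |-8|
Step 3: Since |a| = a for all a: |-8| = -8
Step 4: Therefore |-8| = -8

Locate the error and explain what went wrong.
Step 3: Since |a| = a for all a: |-8| = -8

Step 3 incorrectly states that |a| = a for all a. The correct definition is |a| = a when a >= 0, and |a| = -a when a < 0. Since -8 < 0, we have |-8| = -(-8) = 8, not -8.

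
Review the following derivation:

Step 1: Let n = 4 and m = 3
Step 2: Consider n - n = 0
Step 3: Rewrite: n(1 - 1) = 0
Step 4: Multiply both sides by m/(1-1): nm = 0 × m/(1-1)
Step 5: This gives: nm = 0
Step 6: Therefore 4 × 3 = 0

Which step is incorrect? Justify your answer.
Step 4: Multiply both sides by m/(1-1): nm = 0 × m/(1-1)

Step 4 multiplies both sides by m/(1-1). However, 1-1 = 0, so this is multiplication by m/0, which is undefined. We cannot multiply by an undefined expression.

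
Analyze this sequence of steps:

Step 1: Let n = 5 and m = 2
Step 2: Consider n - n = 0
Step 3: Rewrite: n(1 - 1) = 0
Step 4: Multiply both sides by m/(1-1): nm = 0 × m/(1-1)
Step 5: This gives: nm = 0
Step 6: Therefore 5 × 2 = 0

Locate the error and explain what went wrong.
Step 4: Multiply both sides by m/(1-1): nm = 0 × m/(1-1)

Step 4 multiplies both sides by m/(1-1). However, 1-1 = 0, so this is multiplication by m/0, which is undefined. We cannot multiply by an undefined expression.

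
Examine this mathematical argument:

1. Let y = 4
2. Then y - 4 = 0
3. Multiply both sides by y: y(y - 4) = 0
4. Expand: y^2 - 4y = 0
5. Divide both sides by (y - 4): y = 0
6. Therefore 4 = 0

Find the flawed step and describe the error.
Step 5: Divide both sides by (y - 4): y = 0

Step 5 divides both sides by (y - 4). However, since y = 4, we have (y - 4) = 0. Division by zero is undefined, making this step invalid.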